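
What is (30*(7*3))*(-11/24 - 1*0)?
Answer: -1155/4 ≈ -288.75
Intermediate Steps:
(30*(7*3))*(-11/24 - 1*0) = (30*21)*(-11*1/24 + 0) = 630*(-11/24 + 0) = 630*(-11/24) = -1155/4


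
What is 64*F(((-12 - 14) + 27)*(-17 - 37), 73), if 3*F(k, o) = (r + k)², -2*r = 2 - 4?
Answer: 179776/3 ≈ 59925.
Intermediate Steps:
r = 1 (r = -(2 - 4)/2 = -½*(-2) = 1)
F(k, o) = (1 + k)²/3
64*F(((-12 - 14) + 27)*(-17 - 37), 73) = 64*((1 + ((-12 - 14) + 27)*(-17 - 37))²/3) = 64*((1 + (-26 + 27)*(-54))²/3) = 64*((1 + 1*(-54))²/3) = 64*((1 - 54)²/3) = 64*((⅓)*(-53)²) = 64*((⅓)*2809) = 64*(2809/3) = 179776/3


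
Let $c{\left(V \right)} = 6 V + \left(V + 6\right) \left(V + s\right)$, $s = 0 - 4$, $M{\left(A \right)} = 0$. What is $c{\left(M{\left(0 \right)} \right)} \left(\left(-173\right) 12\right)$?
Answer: $49824$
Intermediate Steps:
$s = -4$ ($s = 0 - 4 = -4$)
$c{\left(V \right)} = 6 V + \left(-4 + V\right) \left(6 + V\right)$ ($c{\left(V \right)} = 6 V + \left(V + 6\right) \left(V - 4\right) = 6 V + \left(6 + V\right) \left(-4 + V\right) = 6 V + \left(-4 + V\right) \left(6 + V\right)$)
$c{\left(M{\left(0 \right)} \right)} \left(\left(-173\right) 12\right) = \left(-24 + 0^{2} + 8 \cdot 0\right) \left(\left(-173\right) 12\right) = \left(-24 + 0 + 0\right) \left(-2076\right) = \left(-24\right) \left(-2076\right) = 49824$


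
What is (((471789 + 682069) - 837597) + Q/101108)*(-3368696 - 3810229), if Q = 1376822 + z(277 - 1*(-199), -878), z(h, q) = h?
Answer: -114783453086453775/50554 ≈ -2.2705e+12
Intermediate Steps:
Q = 1377298 (Q = 1376822 + (277 - 1*(-199)) = 1376822 + (277 + 199) = 1376822 + 476 = 1377298)
(((471789 + 682069) - 837597) + Q/101108)*(-3368696 - 3810229) = (((471789 + 682069) - 837597) + 1377298/101108)*(-3368696 - 3810229) = ((1153858 - 837597) + 1377298*(1/101108))*(-7178925) = (316261 + 688649/50554)*(-7178925) = (15988947243/50554)*(-7178925) = -114783453086453775/50554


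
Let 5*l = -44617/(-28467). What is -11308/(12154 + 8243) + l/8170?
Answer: -4382967499217/7906400383050 ≈ -0.55436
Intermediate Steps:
l = 44617/142335 (l = (-44617/(-28467))/5 = (-44617*(-1/28467))/5 = (⅕)*(44617/28467) = 44617/142335 ≈ 0.31346)
-11308/(12154 + 8243) + l/8170 = -11308/(12154 + 8243) + (44617/142335)/8170 = -11308/20397 + (44617/142335)*(1/8170) = -11308*1/20397 + 44617/1162876950 = -11308/20397 + 44617/1162876950 = -4382967499217/7906400383050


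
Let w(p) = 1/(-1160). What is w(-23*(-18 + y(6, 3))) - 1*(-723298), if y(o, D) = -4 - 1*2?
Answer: 839025679/1160 ≈ 7.2330e+5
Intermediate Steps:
y(o, D) = -6 (y(o, D) = -4 - 2 = -6)
w(p) = -1/1160
w(-23*(-18 + y(6, 3))) - 1*(-723298) = -1/1160 - 1*(-723298) = -1/1160 + 723298 = 839025679/1160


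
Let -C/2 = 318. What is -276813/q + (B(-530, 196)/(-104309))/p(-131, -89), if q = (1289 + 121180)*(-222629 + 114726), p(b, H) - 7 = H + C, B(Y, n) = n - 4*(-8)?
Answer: 3957427125567/164950891416775339 ≈ 2.3992e-5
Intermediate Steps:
B(Y, n) = 32 + n (B(Y, n) = n + 32 = 32 + n)
C = -636 (C = -2*318 = -636)
p(b, H) = -629 + H (p(b, H) = 7 + (H - 636) = 7 + (-636 + H) = -629 + H)
q = -13214772507 (q = 122469*(-107903) = -13214772507)
-276813/q + (B(-530, 196)/(-104309))/p(-131, -89) = -276813/(-13214772507) + ((32 + 196)/(-104309))/(-629 - 89) = -276813*(-1/13214772507) + (228*(-1/104309))/(-718) = 92271/4404924169 - 228/104309*(-1/718) = 92271/4404924169 + 114/37446931 = 3957427125567/164950891416775339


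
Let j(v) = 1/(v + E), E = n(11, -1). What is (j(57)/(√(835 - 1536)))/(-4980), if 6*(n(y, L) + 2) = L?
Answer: I*√701/191422070 ≈ 1.3831e-7*I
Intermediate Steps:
n(y, L) = -2 + L/6
E = -13/6 (E = -2 + (⅙)*(-1) = -2 - ⅙ = -13/6 ≈ -2.1667)
j(v) = 1/(-13/6 + v) (j(v) = 1/(v - 13/6) = 1/(-13/6 + v))
(j(57)/(√(835 - 1536)))/(-4980) = ((6/(-13 + 6*57))/(√(835 - 1536)))/(-4980) = ((6/(-13 + 342))/(√(-701)))*(-1/4980) = ((6/329)/((I*√701)))*(-1/4980) = ((6*(1/329))*(-I*√701/701))*(-1/4980) = (6*(-I*√701/701)/329)*(-1/4980) = -6*I*√701/230629*(-1/4980) = I*√701/191422070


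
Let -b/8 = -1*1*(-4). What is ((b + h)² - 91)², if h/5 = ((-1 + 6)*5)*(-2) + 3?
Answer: 5069155204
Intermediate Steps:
h = -235 (h = 5*(((-1 + 6)*5)*(-2) + 3) = 5*((5*5)*(-2) + 3) = 5*(25*(-2) + 3) = 5*(-50 + 3) = 5*(-47) = -235)
b = -32 (b = -8*(-1*1)*(-4) = -(-8)*(-4) = -8*4 = -32)
((b + h)² - 91)² = ((-32 - 235)² - 91)² = ((-267)² - 91)² = (71289 - 91)² = 71198² = 5069155204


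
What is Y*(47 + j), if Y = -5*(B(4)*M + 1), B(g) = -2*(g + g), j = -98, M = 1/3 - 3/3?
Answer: 2975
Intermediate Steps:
M = -2/3 (M = 1*(1/3) - 3*1/3 = 1/3 - 1 = -2/3 ≈ -0.66667)
B(g) = -4*g
Y = -175/3 (Y = -5*(-4*4*(-2/3) + 1) = -5*(-16*(-2/3) + 1) = -5*(32/3 + 1) = -5*35/3 = -175/3 ≈ -58.333)
Y*(47 + j) = -175*(47 - 98)/3 = -175/3*(-51) = 2975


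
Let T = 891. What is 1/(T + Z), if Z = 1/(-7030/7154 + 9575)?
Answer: 34246260/30513421237 ≈ 0.0011223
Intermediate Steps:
Z = 3577/34246260 (Z = 1/(-7030*1/7154 + 9575) = 1/(-3515/3577 + 9575) = 1/(34246260/3577) = 3577/34246260 ≈ 0.00010445)
1/(T + Z) = 1/(891 + 3577/34246260) = 1/(30513421237/34246260) = 34246260/30513421237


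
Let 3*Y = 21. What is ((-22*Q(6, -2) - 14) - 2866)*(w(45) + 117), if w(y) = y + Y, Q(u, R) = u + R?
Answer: -501592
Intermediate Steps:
Y = 7 (Y = (⅓)*21 = 7)
Q(u, R) = R + u
w(y) = 7 + y (w(y) = y + 7 = 7 + y)
((-22*Q(6, -2) - 14) - 2866)*(w(45) + 117) = ((-22*(-2 + 6) - 14) - 2866)*((7 + 45) + 117) = ((-22*4 - 14) - 2866)*(52 + 117) = ((-88 - 14) - 2866)*169 = (-102 - 2866)*169 = -2968*169 = -501592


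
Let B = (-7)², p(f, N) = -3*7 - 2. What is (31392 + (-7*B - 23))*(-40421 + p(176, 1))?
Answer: -1254815544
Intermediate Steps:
p(f, N) = -23 (p(f, N) = -21 - 2 = -23)
B = 49
(31392 + (-7*B - 23))*(-40421 + p(176, 1)) = (31392 + (-7*49 - 23))*(-40421 - 23) = (31392 + (-343 - 23))*(-40444) = (31392 - 366)*(-40444) = 31026*(-40444) = -1254815544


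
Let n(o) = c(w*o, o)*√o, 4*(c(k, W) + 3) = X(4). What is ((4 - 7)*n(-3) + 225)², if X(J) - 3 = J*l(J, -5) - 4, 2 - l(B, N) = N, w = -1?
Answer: 803925/16 - 10125*I*√3/2 ≈ 50245.0 - 8768.5*I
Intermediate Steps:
l(B, N) = 2 - N
X(J) = -1 + 7*J (X(J) = 3 + (J*(2 - 1*(-5)) - 4) = 3 + (J*(2 + 5) - 4) = 3 + (J*7 - 4) = 3 + (7*J - 4) = 3 + (-4 + 7*J) = -1 + 7*J)
c(k, W) = 15/4 (c(k, W) = -3 + (-1 + 7*4)/4 = -3 + (-1 + 28)/4 = -3 + (¼)*27 = -3 + 27/4 = 15/4)
n(o) = 15*√o/4
((4 - 7)*n(-3) + 225)² = ((4 - 7)*(15*√(-3)/4) + 225)² = (-45*I*√3/4 + 225)² = (225 - 45*I*√3/4)²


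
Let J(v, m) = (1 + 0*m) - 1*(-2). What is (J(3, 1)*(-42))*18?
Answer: -2268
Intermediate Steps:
J(v, m) = 3 (J(v, m) = (1 + 0) + 2 = 1 + 2 = 3)
(J(3, 1)*(-42))*18 = (3*(-42))*18 = -126*18 = -2268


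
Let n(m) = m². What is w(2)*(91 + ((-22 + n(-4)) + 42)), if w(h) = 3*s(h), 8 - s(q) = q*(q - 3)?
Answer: 3810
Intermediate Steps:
s(q) = 8 - q*(-3 + q) (s(q) = 8 - q*(q - 3) = 8 - q*(-3 + q))
w(h) = 24 - 3*h² + 9*h (w(h) = 3*(8 - h² + 3*h) = 24 - 3*h² + 9*h)
w(2)*(91 + ((-22 + n(-4)) + 42)) = (24 - 3*2² + 9*2)*(91 + ((-22 + (-4)²) + 42)) = (24 - 3*4 + 18)*(91 + ((-22 + 16) + 42)) = (24 - 12 + 18)*(91 + (-6 + 42)) = 30*(91 + 36) = 30*127 = 3810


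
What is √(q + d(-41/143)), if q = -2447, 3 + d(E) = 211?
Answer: I*√2239 ≈ 47.318*I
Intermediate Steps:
d(E) = 208 (d(E) = -3 + 211 = 208)
√(q + d(-41/143)) = √(-2447 + 208) = √(-2239) = I*√2239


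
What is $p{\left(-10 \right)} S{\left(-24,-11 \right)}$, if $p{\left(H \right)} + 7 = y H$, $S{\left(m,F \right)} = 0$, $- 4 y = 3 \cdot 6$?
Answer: $0$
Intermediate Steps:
$y = - \frac{9}{2}$ ($y = - \frac{3 \cdot 6}{4} = \left(- \frac{1}{4}\right) 18 = - \frac{9}{2} \approx -4.5$)
$p{\left(H \right)} = -7 - \frac{9 H}{2}$
$p{\left(-10 \right)} S{\left(-24,-11 \right)} = \left(-7 - -45\right) 0 = \left(-7 + 45\right) 0 = 38 \cdot 0 = 0$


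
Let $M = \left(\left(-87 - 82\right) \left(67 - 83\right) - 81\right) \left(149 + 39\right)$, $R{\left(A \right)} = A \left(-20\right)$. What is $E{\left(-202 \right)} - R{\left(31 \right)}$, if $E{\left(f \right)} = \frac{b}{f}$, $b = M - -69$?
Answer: $- \frac{367953}{202} \approx -1821.5$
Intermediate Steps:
$R{\left(A \right)} = - 20 A$
$M = 493124$ ($M = \left(\left(-169\right) \left(-16\right) - 81\right) 188 = \left(2704 - 81\right) 188 = 2623 \cdot 188 = 493124$)
$b = 493193$ ($b = 493124 - -69 = 493124 + 69 = 493193$)
$E{\left(f \right)} = \frac{493193}{f}$
$E{\left(-202 \right)} - R{\left(31 \right)} = \frac{493193}{-202} - \left(-20\right) 31 = 493193 \left(- \frac{1}{202}\right) - -620 = - \frac{493193}{202} + 620 = - \frac{367953}{202}$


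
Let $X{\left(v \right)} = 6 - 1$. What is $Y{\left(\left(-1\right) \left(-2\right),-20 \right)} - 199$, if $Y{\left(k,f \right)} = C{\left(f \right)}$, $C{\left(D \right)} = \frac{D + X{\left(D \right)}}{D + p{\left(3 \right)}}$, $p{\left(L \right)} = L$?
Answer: $- \frac{3368}{17} \approx -198.12$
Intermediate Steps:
$X{\left(v \right)} = 5$
$C{\left(D \right)} = \frac{5 + D}{3 + D}$ ($C{\left(D \right)} = \frac{D + 5}{D + 3} = \frac{5 + D}{3 + D}$)
$Y{\left(k,f \right)} = \frac{5 + f}{3 + f}$
$Y{\left(\left(-1\right) \left(-2\right),-20 \right)} - 199 = \frac{5 - 20}{3 - 20} - 199 = \frac{1}{-17} \left(-15\right) - 199 = \left(- \frac{1}{17}\right) \left(-15\right) - 199 = \frac{15}{17} - 199 = - \frac{3368}{17}$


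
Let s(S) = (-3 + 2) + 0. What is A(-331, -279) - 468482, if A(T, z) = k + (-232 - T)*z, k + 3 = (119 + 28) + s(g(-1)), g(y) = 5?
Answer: -495960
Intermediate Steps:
s(S) = -1 (s(S) = -1 + 0 = -1)
k = 143 (k = -3 + ((119 + 28) - 1) = -3 + (147 - 1) = -3 + 146 = 143)
A(T, z) = 143 + z*(-232 - T) (A(T, z) = 143 + (-232 - T)*z = 143 + z*(-232 - T))
A(-331, -279) - 468482 = (143 - 232*(-279) - 1*(-331)*(-279)) - 468482 = (143 + 64728 - 92349) - 468482 = -27478 - 468482 = -495960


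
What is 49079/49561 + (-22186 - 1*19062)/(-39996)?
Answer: 1001813953/495560439 ≈ 2.0216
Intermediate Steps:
49079/49561 + (-22186 - 1*19062)/(-39996) = 49079*(1/49561) + (-22186 - 19062)*(-1/39996) = 49079/49561 - 41248*(-1/39996) = 49079/49561 + 10312/9999 = 1001813953/495560439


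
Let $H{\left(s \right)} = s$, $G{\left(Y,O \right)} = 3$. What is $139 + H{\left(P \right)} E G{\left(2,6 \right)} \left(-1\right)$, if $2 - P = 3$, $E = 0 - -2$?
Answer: $145$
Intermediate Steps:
$E = 2$ ($E = 0 + 2 = 2$)
$P = -1$ ($P = 2 - 3 = -1$)
$139 + H{\left(P \right)} E G{\left(2,6 \right)} \left(-1\right) = 139 - 2 \cdot 3 \left(-1\right) = 139 - 6 \left(-1\right) = 139 - -6 = 139 + 6 = 145$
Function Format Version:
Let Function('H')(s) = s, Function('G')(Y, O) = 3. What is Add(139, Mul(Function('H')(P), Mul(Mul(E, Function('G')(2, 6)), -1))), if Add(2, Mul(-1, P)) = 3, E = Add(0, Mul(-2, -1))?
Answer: 145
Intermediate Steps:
E = 2 (E = Add(0, 2) = 2)
P = -1 (P = Add(2, Mul(-1, 3)) = Add(2, -3) = -1)
Add(139, Mul(Function('H')(P), Mul(Mul(E, Function('G')(2, 6)), -1))) = Add(139, Mul(-1, Mul(Mul(2, 3), -1))) = Add(139, Mul(-1, Mul(6, -1))) = Add(139, Mul(-1, -6)) = Add(139, 6) = 145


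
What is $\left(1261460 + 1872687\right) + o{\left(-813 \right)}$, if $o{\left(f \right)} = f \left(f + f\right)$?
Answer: $4456085$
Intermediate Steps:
$o{\left(f \right)} = 2 f^{2}$ ($o{\left(f \right)} = f 2 f = 2 f^{2}$)
$\left(1261460 + 1872687\right) + o{\left(-813 \right)} = \left(1261460 + 1872687\right) + 2 \left(-813\right)^{2} = 3134147 + 2 \cdot 660969 = 3134147 + 1321938 = 4456085$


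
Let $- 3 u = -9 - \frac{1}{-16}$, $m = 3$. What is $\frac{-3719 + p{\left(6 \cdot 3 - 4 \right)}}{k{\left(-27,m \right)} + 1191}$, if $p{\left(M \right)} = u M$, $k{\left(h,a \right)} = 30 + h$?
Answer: $- \frac{88255}{28656} \approx -3.0798$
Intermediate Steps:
$u = \frac{143}{48}$ ($u = - \frac{-9 - \frac{1}{-16}}{3} = - \frac{-9 - - \frac{1}{16}}{3} = - \frac{-9 + \frac{1}{16}}{3} = \left(- \frac{1}{3}\right) \left(- \frac{143}{16}\right) = \frac{143}{48} \approx 2.9792$)
$p{\left(M \right)} = \frac{143 M}{48}$
$\frac{-3719 + p{\left(6 \cdot 3 - 4 \right)}}{k{\left(-27,m \right)} + 1191} = \frac{-3719 + \frac{143 \left(6 \cdot 3 - 4\right)}{48}}{\left(30 - 27\right) + 1191} = \frac{-3719 + \frac{143 \left(18 - 4\right)}{48}}{3 + 1191} = \frac{-3719 + \frac{143}{48} \cdot 14}{1194} = \left(-3719 + \frac{1001}{24}\right) \frac{1}{1194} = \left(- \frac{88255}{24}\right) \frac{1}{1194} = - \frac{88255}{28656}$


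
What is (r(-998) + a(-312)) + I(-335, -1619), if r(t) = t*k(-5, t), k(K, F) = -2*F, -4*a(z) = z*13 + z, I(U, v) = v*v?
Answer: 630245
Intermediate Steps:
I(U, v) = v²
a(z) = -7*z/2 (a(z) = -(z*13 + z)/4 = -(13*z + z)/4 = -7*z/2)
r(t) = -2*t² (r(t) = t*(-2*t) = -2*t²)
(r(-998) + a(-312)) + I(-335, -1619) = (-2*(-998)² - 7/2*(-312)) + (-1619)² = (-2*996004 + 1092) + 2621161 = (-1992008 + 1092) + 2621161 = -1990916 + 2621161 = 630245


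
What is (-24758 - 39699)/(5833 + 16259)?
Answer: -64457/22092 ≈ -2.9177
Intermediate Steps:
(-24758 - 39699)/(5833 + 16259) = -64457/22092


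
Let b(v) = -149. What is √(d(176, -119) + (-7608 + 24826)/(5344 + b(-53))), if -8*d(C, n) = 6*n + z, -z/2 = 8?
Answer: 7*√208335085/10390 ≈ 9.7244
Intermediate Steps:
z = -16 (z = -2*8 = -16)
d(C, n) = 2 - 3*n/4 (d(C, n) = -(6*n - 16)/8 = -(-16 + 6*n)/8 = 2 - 3*n/4)
√(d(176, -119) + (-7608 + 24826)/(5344 + b(-53))) = √((2 - ¾*(-119)) + (-7608 + 24826)/(5344 - 149)) = √((2 + 357/4) + 17218/5195) = √(365/4 + 17218*(1/5195)) = √(365/4 + 17218/5195) = √(1965047/20780) = 7*√208335085/10390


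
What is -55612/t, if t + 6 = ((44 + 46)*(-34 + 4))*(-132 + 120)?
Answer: -27806/16197 ≈ -1.7167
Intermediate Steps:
t = 32394 (t = -6 + ((44 + 46)*(-34 + 4))*(-132 + 120) = -6 + (90*(-30))*(-12) = -6 - 2700*(-12) = -6 + 32400 = 32394)
-55612/t = -55612/32394 = -55612*1/32394 = -27806/16197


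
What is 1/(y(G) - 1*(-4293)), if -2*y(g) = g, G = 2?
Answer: 1/4292 ≈ 0.00023299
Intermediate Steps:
y(g) = -g/2
1/(y(G) - 1*(-4293)) = 1/(-½*2 - 1*(-4293)) = 1/(-1 + 4293) = 1/4292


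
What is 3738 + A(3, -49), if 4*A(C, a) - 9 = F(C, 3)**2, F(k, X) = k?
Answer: 7485/2 ≈ 3742.5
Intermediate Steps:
A(C, a) = 9/4 + C**2/4
3738 + A(3, -49) = 3738 + (9/4 + (1/4)*3**2) = 3738 + (9/4 + (1/4)*9) = 3738 + (9/4 + 9/4) = 3738 + 9/2 = 7485/2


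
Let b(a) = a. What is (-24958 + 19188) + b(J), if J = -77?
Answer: -5847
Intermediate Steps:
(-24958 + 19188) + b(J) = (-24958 + 19188) - 77 = -5770 - 77 = -5847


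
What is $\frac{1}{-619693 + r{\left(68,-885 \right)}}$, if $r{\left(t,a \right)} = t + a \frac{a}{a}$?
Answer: $- \frac{1}{620510} \approx -1.6116 \cdot 10^{-6}$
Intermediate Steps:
$r{\left(t,a \right)} = a + t$ ($r{\left(t,a \right)} = t + a 1 = t + a = a + t$)
$\frac{1}{-619693 + r{\left(68,-885 \right)}} = \frac{1}{-619693 + \left(-885 + 68\right)} = \frac{1}{-619693 - 817} = \frac{1}{-620510} = - \frac{1}{620510}$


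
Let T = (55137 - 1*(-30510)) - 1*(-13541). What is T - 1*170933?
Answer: -71745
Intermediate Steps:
T = 99188 (T = (55137 + 30510) + 13541 = 85647 + 13541 = 99188)
T - 1*170933 = 99188 - 1*170933 = 99188 - 170933 = -71745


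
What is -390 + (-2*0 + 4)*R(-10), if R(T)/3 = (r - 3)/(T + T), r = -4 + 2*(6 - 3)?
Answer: -1947/5 ≈ -389.40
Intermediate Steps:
r = 2 (r = -4 + 2*3 = -4 + 6 = 2)
R(T) = -3/(2*T) (R(T) = 3*((2 - 3)/(T + T)) = 3*(-1/(2*T)) = -3/(2*T))
-390 + (-2*0 + 4)*R(-10) = -390 + (-2*0 + 4)*(-3/2/(-10)) = -390 + (0 + 4)*(-3/2*(-1/10)) = -390 + 4*(3/20) = -390 + 3/5 = -1947/5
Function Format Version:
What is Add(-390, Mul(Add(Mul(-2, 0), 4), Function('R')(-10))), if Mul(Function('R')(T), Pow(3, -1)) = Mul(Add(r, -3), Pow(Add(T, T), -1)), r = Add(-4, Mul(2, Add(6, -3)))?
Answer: Rational(-1947, 5) ≈ -389.40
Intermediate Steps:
r = 2 (r = Add(-4, Mul(2, 3)) = Add(-4, 6) = 2)
Function('R')(T) = Mul(Rational(-3, 2), Pow(T, -1)) (Function('R')(T) = Mul(3, Mul(Add(2, -3), Pow(Add(T, T), -1))) = Mul(3, Mul(-1, Pow(Mul(2, T), -1))) = Mul(3, Mul(-1, Mul(Rational(1, 2), Pow(T, -1)))) = Mul(3, Mul(Rational(-1, 2), Pow(T, -1))) = Mul(Rational(-3, 2), Pow(T, -1)))
Add(-390, Mul(Add(Mul(-2, 0), 4), Function('R')(-10))) = Add(-390, Mul(Add(Mul(-2, 0), 4), Mul(Rational(-3, 2), Pow(-10, -1)))) = Add(-390, Mul(Add(0, 4), Mul(Rational(-3, 2), Rational(-1, 10)))) = Add(-390, Mul(4, Rational(3, 20))) = Add(-390, Rational(3, 5)) = Rational(-1947, 5)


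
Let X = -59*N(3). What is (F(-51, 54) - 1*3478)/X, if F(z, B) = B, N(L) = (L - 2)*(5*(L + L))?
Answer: 1712/885 ≈ 1.9345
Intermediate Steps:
N(L) = 10*L*(-2 + L) (N(L) = (-2 + L)*(5*(2*L)) = (-2 + L)*(10*L) = 10*L*(-2 + L))
X = -1770 (X = -590*3*(-2 + 3) = -590*3 = -59*30 = -1770)
(F(-51, 54) - 1*3478)/X = (54 - 1*3478)/(-1770) = (54 - 3478)*(-1/1770) = -3424*(-1/1770) = 1712/885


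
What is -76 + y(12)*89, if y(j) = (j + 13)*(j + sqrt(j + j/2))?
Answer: 26624 + 6675*sqrt(2) ≈ 36064.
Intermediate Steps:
y(j) = (13 + j)*(j + sqrt(6)*sqrt(j)/2) (y(j) = (13 + j)*(j + sqrt(j + j*(1/2))) = (13 + j)*(j + sqrt(j + j/2)) = (13 + j)*(j + sqrt(3*j/2)) = (13 + j)*(j + sqrt(6)*sqrt(j)/2))
-76 + y(12)*89 = -76 + (12**2 + 13*12 + sqrt(6)*12**(3/2)/2 + 13*sqrt(6)*sqrt(12)/2)*89 = -76 + (144 + 156 + sqrt(6)*(24*sqrt(3))/2 + 13*sqrt(6)*(2*sqrt(3))/2)*89 = -76 + (144 + 156 + 36*sqrt(2) + 39*sqrt(2))*89 = -76 + (300 + 75*sqrt(2))*89 = -76 + (26700 + 6675*sqrt(2)) = 26624 + 6675*sqrt(2)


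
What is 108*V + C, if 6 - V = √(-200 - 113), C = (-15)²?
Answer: 873 - 108*I*√313 ≈ 873.0 - 1910.7*I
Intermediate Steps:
C = 225
V = 6 - I*√313 (V = 6 - √(-200 - 113) = 6 - √(-313) = 6 - I*√313 ≈ 6.0 - 17.692*I)
108*V + C = 108*(6 - I*√313) + 225 = (648 - 108*I*√313) + 225 = 873 - 108*I*√313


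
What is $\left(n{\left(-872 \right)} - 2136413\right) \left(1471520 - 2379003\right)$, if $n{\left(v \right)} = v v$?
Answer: $1248722925007$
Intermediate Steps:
$n{\left(v \right)} = v^{2}$
$\left(n{\left(-872 \right)} - 2136413\right) \left(1471520 - 2379003\right) = \left(\left(-872\right)^{2} - 2136413\right) \left(1471520 - 2379003\right) = \left(760384 - 2136413\right) \left(-907483\right) = \left(-1376029\right) \left(-907483\right) = 1248722925007$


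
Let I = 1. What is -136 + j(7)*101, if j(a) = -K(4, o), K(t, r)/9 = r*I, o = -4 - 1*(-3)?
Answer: 773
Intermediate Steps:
o = -1 (o = -4 + 3 = -1)
K(t, r) = 9*r (K(t, r) = 9*(r*1) = 9*r)
j(a) = 9 (j(a) = -9*(-1) = -1*(-9) = 9)
-136 + j(7)*101 = -136 + 9*101 = -136 + 909 = 773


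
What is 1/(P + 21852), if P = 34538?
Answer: 1/56390 ≈ 1.7734e-5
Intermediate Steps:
1/(P + 21852) = 1/(34538 + 21852) = 1/56390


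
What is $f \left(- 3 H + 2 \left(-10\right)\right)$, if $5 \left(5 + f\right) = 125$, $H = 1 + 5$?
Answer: $-760$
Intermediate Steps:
$H = 6$
$f = 20$ ($f = -5 + \frac{1}{5} \cdot 125 = -5 + 25 = 20$)
$f \left(- 3 H + 2 \left(-10\right)\right) = 20 \left(\left(-3\right) 6 + 2 \left(-10\right)\right) = 20 \left(-18 - 20\right) = 20 \left(-38\right) = -760$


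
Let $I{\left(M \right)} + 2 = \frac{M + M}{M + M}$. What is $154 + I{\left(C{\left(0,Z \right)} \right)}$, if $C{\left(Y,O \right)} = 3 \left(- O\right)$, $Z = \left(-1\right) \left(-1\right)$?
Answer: $153$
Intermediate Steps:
$Z = 1$
$C{\left(Y,O \right)} = - 3 O$
$I{\left(M \right)} = -1$ ($I{\left(M \right)} = -2 + \frac{M + M}{M + M} = -2 + \frac{2 M}{2 M} = -2 + 2 M \frac{1}{2 M} = -2 + 1 = -1$)
$154 + I{\left(C{\left(0,Z \right)} \right)} = 154 - 1 = 153$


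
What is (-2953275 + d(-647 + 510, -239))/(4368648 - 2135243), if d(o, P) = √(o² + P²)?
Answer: -590655/446681 + √75890/2233405 ≈ -1.3222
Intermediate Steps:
d(o, P) = √(P² + o²)
(-2953275 + d(-647 + 510, -239))/(4368648 - 2135243) = (-2953275 + √((-239)² + (-647 + 510)²))/(4368648 - 2135243) = (-2953275 + √(57121 + (-137)²))/2233405 = (-2953275 + √(57121 + 18769))*(1/2233405) = (-2953275 + √75890)*(1/2233405) = -590655/446681 + √75890/2233405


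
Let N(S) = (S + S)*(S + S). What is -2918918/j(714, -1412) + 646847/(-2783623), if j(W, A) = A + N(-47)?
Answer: -140171887449/356303744 ≈ -393.41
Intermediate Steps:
N(S) = 4*S² (N(S) = (2*S)*(2*S) = 4*S²)
j(W, A) = 8836 + A (j(W, A) = A + 4*(-47)² = A + 4*2209 = A + 8836 = 8836 + A)
-2918918/j(714, -1412) + 646847/(-2783623) = -2918918/(8836 - 1412) + 646847/(-2783623) = -2918918/7424 + 646847*(-1/2783623) = -2918918*1/7424 - 646847/2783623 = -1459459/3712 - 646847/2783623 = -140171887449/356303744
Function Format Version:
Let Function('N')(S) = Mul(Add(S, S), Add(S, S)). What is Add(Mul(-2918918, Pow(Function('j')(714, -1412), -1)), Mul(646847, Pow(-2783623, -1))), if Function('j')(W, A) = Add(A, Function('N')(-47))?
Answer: Rational(-140171887449, 356303744) ≈ -393.41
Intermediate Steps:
Function('N')(S) = Mul(4, Pow(S, 2)) (Function('N')(S) = Mul(Mul(2, S), Mul(2, S)) = Mul(4, Pow(S, 2)))
Function('j')(W, A) = Add(8836, A) (Function('j')(W, A) = Add(A, Mul(4, Pow(-47, 2))) = Add(A, Mul(4, 2209)) = Add(A, 8836) = Add(8836, A))
Add(Mul(-2918918, Pow(Function('j')(714, -1412), -1)), Mul(646847, Pow(-2783623, -1))) = Add(Mul(-2918918, Pow(Add(8836, -1412), -1)), Mul(646847, Pow(-2783623, -1))) = Add(Mul(-2918918, Pow(7424, -1)), Mul(646847, Rational(-1, 2783623))) = Add(Mul(-2918918, Rational(1, 7424)), Rational(-646847, 2783623)) = Add(Rational(-1459459, 3712), Rational(-646847, 2783623)) = Rational(-140171887449, 356303744)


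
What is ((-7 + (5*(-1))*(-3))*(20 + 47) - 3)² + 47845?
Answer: 331934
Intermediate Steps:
((-7 + (5*(-1))*(-3))*(20 + 47) - 3)² + 47845 = ((-7 - 5*(-3))*67 - 3)² + 47845 = ((-7 + 15)*67 - 3)² + 47845 = (8*67 - 3)² + 47845 = (536 - 3)² + 47845 = 533² + 47845 = 284089 + 47845 = 331934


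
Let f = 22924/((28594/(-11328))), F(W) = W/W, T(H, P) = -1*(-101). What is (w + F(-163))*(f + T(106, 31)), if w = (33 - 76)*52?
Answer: 286968499665/14297 ≈ 2.0072e+7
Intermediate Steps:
T(H, P) = 101
F(W) = 1
w = -2236 (w = -43*52 = -2236)
f = -129841536/14297 (f = 22924/((28594*(-1/11328))) = 22924/(-14297/5664) = 22924*(-5664/14297) = -129841536/14297 ≈ -9081.7)
(w + F(-163))*(f + T(106, 31)) = (-2236 + 1)*(-129841536/14297 + 101) = -2235*(-128397539/14297) = 286968499665/14297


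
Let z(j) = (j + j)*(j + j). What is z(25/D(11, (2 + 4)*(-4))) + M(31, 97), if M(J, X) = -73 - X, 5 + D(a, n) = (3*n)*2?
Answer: -3771670/22201 ≈ -169.89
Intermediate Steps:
D(a, n) = -5 + 6*n (D(a, n) = -5 + (3*n)*2 = -5 + 6*n)
z(j) = 4*j² (z(j) = (2*j)*(2*j) = 4*j²)
z(25/D(11, (2 + 4)*(-4))) + M(31, 97) = 4*(25/(-5 + 6*((2 + 4)*(-4))))² + (-73 - 1*97) = 4*(25/(-5 + 6*(6*(-4))))² + (-73 - 97) = 4*(25/(-5 + 6*(-24)))² - 170 = 4*(25/(-5 - 144))² - 170 = 4*(25/(-149))² - 170 = 4*(25*(-1/149))² - 170 = 4*(-25/149)² - 170 = 4*(625/22201) - 170 = 2500/22201 - 170 = -3771670/22201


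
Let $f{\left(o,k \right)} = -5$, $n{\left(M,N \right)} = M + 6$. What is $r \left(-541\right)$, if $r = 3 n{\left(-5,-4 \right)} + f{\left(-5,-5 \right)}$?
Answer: $1082$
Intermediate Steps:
$n{\left(M,N \right)} = 6 + M$
$r = -2$ ($r = 3 \left(6 - 5\right) - 5 = 3 \cdot 1 - 5 = 3 - 5 = -2$)
$r \left(-541\right) = \left(-2\right) \left(-541\right) = 1082$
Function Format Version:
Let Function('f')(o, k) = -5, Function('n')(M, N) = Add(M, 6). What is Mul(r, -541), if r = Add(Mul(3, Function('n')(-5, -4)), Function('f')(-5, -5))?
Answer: 1082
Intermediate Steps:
Function('n')(M, N) = Add(6, M)
r = -2 (r = Add(Mul(3, Add(6, -5)), -5) = Add(Mul(3, 1), -5) = Add(3, -5) = -2)
Mul(r, -541) = Mul(-2, -541) = 1082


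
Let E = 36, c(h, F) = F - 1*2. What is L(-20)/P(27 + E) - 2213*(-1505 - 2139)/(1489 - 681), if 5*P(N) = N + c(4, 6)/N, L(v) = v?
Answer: 8008466239/802546 ≈ 9978.8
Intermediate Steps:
c(h, F) = -2 + F (c(h, F) = F - 2 = -2 + F)
P(N) = N/5 + 4/(5*N) (P(N) = (N + (-2 + 6)/N)/5 = (N + 4/N)/5 = N/5 + 4/(5*N))
L(-20)/P(27 + E) - 2213*(-1505 - 2139)/(1489 - 681) = -20*5*(27 + 36)/(4 + (27 + 36)²) - 2213*(-1505 - 2139)/(1489 - 681) = -20*315/(4 + 63²) - 2213/(808/(-3644)) = -20*315/(4 + 3969) - 2213/(808*(-1/3644)) = -20/((⅕)*(1/63)*3973) - 2213/(-202/911) = -20/3973/315 - 2213*(-911/202) = -20*315/3973 + 2016043/202 = -6300/3973 + 2016043/202 = 8008466239/802546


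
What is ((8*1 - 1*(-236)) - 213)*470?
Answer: 14570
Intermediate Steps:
((8*1 - 1*(-236)) - 213)*470 = ((8 + 236) - 213)*470 = (244 - 213)*470 = 31*470 = 14570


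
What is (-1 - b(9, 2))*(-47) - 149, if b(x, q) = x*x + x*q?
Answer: 4551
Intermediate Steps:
b(x, q) = x**2 + q*x
(-1 - b(9, 2))*(-47) - 149 = (-1 - 9*(2 + 9))*(-47) - 149 = (-1 - 9*11)*(-47) - 149 = (-1 - 1*99)*(-47) - 149 = (-1 - 99)*(-47) - 149 = -100*(-47) - 149 = 4700 - 149 = 4551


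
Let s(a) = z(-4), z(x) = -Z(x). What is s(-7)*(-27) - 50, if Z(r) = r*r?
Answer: 382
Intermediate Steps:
Z(r) = r²
z(x) = -x²
s(a) = -16 (s(a) = -1*(-4)² = -1*16 = -16)
s(-7)*(-27) - 50 = -16*(-27) - 50 = 432 - 50 = 382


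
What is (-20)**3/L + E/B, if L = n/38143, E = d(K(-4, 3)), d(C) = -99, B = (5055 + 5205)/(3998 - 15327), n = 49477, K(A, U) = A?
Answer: -341698385737/56403780 ≈ -6058.1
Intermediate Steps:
B = -10260/11329 (B = 10260/(-11329) = 10260*(-1/11329) = -10260/11329 ≈ -0.90564)
E = -99
L = 49477/38143 ≈ 1.2971
(-20)**3/L + E/B = (-20)**3/(49477/38143) - 99/(-10260/11329) = -8000*38143/49477 - 99*(-11329/10260) = -305144000/49477 + 124619/1140 = -341698385737/56403780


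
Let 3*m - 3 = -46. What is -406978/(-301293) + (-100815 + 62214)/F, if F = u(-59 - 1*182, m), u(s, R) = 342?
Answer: -1276780513/11449134 ≈ -111.52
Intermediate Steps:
m = -43/3 (m = 1 + (1/3)*(-46) = 1 - 46/3 = -43/3 ≈ -14.333)
F = 342
-406978/(-301293) + (-100815 + 62214)/F = -406978/(-301293) + (-100815 + 62214)/342 = -406978*(-1/301293) - 38601*1/342 = 406978/301293 - 4289/38 = -1276780513/11449134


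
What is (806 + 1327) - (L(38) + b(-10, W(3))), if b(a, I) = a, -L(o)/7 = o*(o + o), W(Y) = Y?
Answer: 22359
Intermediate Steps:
L(o) = -14*o**2 (L(o) = -7*o*(o + o) = -7*o*2*o = -14*o**2)
(806 + 1327) - (L(38) + b(-10, W(3))) = (806 + 1327) - (-14*38**2 - 10) = 2133 - (-14*1444 - 10) = 2133 - (-20216 - 10) = 2133 - 1*(-20226) = 2133 + 20226 = 22359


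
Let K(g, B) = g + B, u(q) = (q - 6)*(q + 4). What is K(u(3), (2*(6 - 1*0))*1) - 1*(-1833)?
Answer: 1824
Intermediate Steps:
u(q) = (-6 + q)*(4 + q)
K(g, B) = B + g
K(u(3), (2*(6 - 1*0))*1) - 1*(-1833) = ((2*(6 - 1*0))*1 + (-24 + 3² - 2*3)) - 1*(-1833) = ((2*(6 + 0))*1 + (-24 + 9 - 6)) + 1833 = ((2*6)*1 - 21) + 1833 = (12*1 - 21) + 1833 = (12 - 21) + 1833 = -9 + 1833 = 1824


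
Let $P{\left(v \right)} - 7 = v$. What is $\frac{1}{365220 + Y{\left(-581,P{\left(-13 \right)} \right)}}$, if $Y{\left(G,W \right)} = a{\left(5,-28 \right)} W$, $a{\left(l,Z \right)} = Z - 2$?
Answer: $\frac{1}{365400} \approx 2.7367 \cdot 10^{-6}$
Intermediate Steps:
$P{\left(v \right)} = 7 + v$
$a{\left(l,Z \right)} = -2 + Z$ ($a{\left(l,Z \right)} = Z - 2 = -2 + Z$)
$Y{\left(G,W \right)} = - 30 W$ ($Y{\left(G,W \right)} = \left(-2 - 28\right) W = - 30 W$)
$\frac{1}{365220 + Y{\left(-581,P{\left(-13 \right)} \right)}} = \frac{1}{365220 - 30 \left(7 - 13\right)} = \frac{1}{365220 - -180} = \frac{1}{365220 + 180} = \frac{1}{365400}$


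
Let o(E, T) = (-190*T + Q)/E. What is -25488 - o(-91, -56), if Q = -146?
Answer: -2308914/91 ≈ -25373.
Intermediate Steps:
o(E, T) = (-146 - 190*T)/E (o(E, T) = (-190*T - 146)/E = (-146 - 190*T)/E)
-25488 - o(-91, -56) = -25488 - 2*(-73 - 95*(-56))/(-91) = -25488 - 2*(-1)*(-73 + 5320)/91 = -25488 - 2*(-1)*5247/91 = -25488 - 1*(-10494/91) = -25488 + 10494/91 = -2308914/91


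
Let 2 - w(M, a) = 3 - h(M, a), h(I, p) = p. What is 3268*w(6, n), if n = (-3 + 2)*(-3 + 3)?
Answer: -3268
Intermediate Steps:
n = 0 (n = -1*0 = 0)
w(M, a) = -1 + a (w(M, a) = 2 - (3 - a) = 2 + (-3 + a) = -1 + a)
3268*w(6, n) = 3268*(-1 + 0) = 3268*(-1) = -3268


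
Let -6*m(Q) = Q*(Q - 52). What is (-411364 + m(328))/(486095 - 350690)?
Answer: -7228/2295 ≈ -3.1495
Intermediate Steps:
m(Q) = -Q*(-52 + Q)/6 (m(Q) = -Q*(Q - 52)/6 = -Q*(-52 + Q)/6)
(-411364 + m(328))/(486095 - 350690) = (-411364 + (1/6)*328*(52 - 1*328))/(486095 - 350690) = (-411364 + (1/6)*328*(52 - 328))/135405 = (-411364 + (1/6)*328*(-276))*(1/135405) = (-411364 - 15088)*(1/135405) = -426452*1/135405 = -7228/2295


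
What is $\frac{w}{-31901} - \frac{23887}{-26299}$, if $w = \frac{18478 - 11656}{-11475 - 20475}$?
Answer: $\frac{1352594024246}{1489161808225} \approx 0.90829$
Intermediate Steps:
$w = - \frac{379}{1775}$ ($w = \frac{6822}{-31950} = 6822 \left(- \frac{1}{31950}\right) = - \frac{379}{1775} \approx -0.21352$)
$\frac{w}{-31901} - \frac{23887}{-26299} = - \frac{379}{1775 \left(-31901\right)} - \frac{23887}{-26299} = \left(- \frac{379}{1775}\right) \left(- \frac{1}{31901}\right) - - \frac{23887}{26299} = \frac{379}{56624275} + \frac{23887}{26299} = \frac{1352594024246}{1489161808225}$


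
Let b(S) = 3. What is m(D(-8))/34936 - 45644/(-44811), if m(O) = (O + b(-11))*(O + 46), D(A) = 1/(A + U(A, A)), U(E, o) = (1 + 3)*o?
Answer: 2561196538451/2504827353600 ≈ 1.0225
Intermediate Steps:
U(E, o) = 4*o
D(A) = 1/(5*A) (D(A) = 1/(A + 4*A) = 1/(5*A))
m(O) = (3 + O)*(46 + O) (m(O) = (O + 3)*(O + 46) = (3 + O)*(46 + O))
m(D(-8))/34936 - 45644/(-44811) = (138 + ((1/5)/(-8))**2 + 49*((1/5)/(-8)))/34936 - 45644/(-44811) = (138 + ((1/5)*(-1/8))**2 + 49*((1/5)*(-1/8)))*(1/34936) - 45644*(-1/44811) = (138 + (-1/40)**2 + 49*(-1/40))*(1/34936) + 45644/44811 = (138 + 1/1600 - 49/40)*(1/34936) + 45644/44811 = (218841/1600)*(1/34936) + 45644/44811 = 218841/55897600 + 45644/44811 = 2561196538451/2504827353600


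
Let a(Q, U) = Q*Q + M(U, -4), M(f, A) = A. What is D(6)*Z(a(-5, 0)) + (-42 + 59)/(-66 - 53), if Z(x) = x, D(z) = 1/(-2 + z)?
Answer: 143/28 ≈ 5.1071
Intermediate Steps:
a(Q, U) = -4 + Q² (a(Q, U) = Q*Q - 4 = Q² - 4 = -4 + Q²)
D(6)*Z(a(-5, 0)) + (-42 + 59)/(-66 - 53) = (-4 + (-5)²)/(-2 + 6) + (-42 + 59)/(-66 - 53) = (-4 + 25)/4 + 17/(-119) = (¼)*21 + 17*(-1/119) = 21/4 - ⅐ = 143/28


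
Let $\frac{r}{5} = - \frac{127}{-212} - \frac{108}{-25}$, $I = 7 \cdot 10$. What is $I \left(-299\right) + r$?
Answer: $- \frac{22159729}{1060} \approx -20905.0$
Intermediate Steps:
$I = 70$
$r = \frac{26071}{1060}$ ($r = 5 \left(- \frac{127}{-212} - \frac{108}{-25}\right) = 5 \left(\left(-127\right) \left(- \frac{1}{212}\right) - - \frac{108}{25}\right) = 5 \left(\frac{127}{212} + \frac{108}{25}\right) = 5 \cdot \frac{26071}{5300} = \frac{26071}{1060} \approx 24.595$)
$I \left(-299\right) + r = 70 \left(-299\right) + \frac{26071}{1060} = -20930 + \frac{26071}{1060} = - \frac{22159729}{1060}$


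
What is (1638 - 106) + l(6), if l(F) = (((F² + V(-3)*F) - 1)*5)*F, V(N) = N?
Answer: 2042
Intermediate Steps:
l(F) = F*(-5 - 15*F + 5*F²) (l(F) = (((F² - 3*F) - 1)*5)*F = ((-1 + F² - 3*F)*5)*F = (-5 - 15*F + 5*F²)*F = F*(-5 - 15*F + 5*F²))
(1638 - 106) + l(6) = (1638 - 106) + 5*6*(-1 + 6² - 3*6) = 1532 + 5*6*(-1 + 36 - 18) = 1532 + 5*6*17 = 1532 + 510 = 2042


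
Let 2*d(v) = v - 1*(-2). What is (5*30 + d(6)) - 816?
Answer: -662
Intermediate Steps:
d(v) = 1 + v/2 (d(v) = (v - 1*(-2))/2 = (v + 2)/2 = (2 + v)/2 = 1 + v/2)
(5*30 + d(6)) - 816 = (5*30 + (1 + (1/2)*6)) - 816 = (150 + (1 + 3)) - 816 = (150 + 4) - 816 = 154 - 816 = -662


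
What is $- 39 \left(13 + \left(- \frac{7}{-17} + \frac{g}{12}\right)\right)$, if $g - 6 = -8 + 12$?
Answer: $- \frac{18889}{34} \approx -555.56$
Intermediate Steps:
$g = 10$ ($g = 6 + \left(-8 + 12\right) = 6 + 4 = 10$)
$- 39 \left(13 + \left(- \frac{7}{-17} + \frac{g}{12}\right)\right) = - 39 \left(13 + \left(- \frac{7}{-17} + \frac{10}{12}\right)\right) = - 39 \left(13 + \left(\left(-7\right) \left(- \frac{1}{17}\right) + 10 \cdot \frac{1}{12}\right)\right) = - 39 \left(13 + \left(\frac{7}{17} + \frac{5}{6}\right)\right) = - 39 \left(13 + \frac{127}{102}\right) = \left(-39\right) \frac{1453}{102} = - \frac{18889}{34}$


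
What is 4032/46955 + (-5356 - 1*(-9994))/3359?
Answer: 231320778/157721845 ≈ 1.4666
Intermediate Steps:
4032/46955 + (-5356 - 1*(-9994))/3359 = 4032*(1/46955) + (-5356 + 9994)*(1/3359) = 4032/46955 + 4638*(1/3359) = 4032/46955 + 4638/3359 = 231320778/157721845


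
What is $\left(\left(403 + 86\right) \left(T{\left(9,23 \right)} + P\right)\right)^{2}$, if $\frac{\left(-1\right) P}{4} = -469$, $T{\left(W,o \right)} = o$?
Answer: $862318389321$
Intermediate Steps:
$P = 1876$ ($P = \left(-4\right) \left(-469\right) = 1876$)
$\left(\left(403 + 86\right) \left(T{\left(9,23 \right)} + P\right)\right)^{2} = \left(\left(403 + 86\right) \left(23 + 1876\right)\right)^{2} = \left(489 \cdot 1899\right)^{2} = 928611^{2} = 862318389321$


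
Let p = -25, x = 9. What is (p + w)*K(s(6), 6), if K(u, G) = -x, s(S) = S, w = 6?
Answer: 171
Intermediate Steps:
K(u, G) = -9 (K(u, G) = -1*9 = -9)
(p + w)*K(s(6), 6) = (-25 + 6)*(-9) = -19*(-9) = 171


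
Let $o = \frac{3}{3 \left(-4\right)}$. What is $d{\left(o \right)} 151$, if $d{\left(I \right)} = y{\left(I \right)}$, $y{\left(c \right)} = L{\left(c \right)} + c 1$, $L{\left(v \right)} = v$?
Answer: $- \frac{151}{2} \approx -75.5$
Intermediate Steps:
$o = - \frac{1}{4}$ ($o = \frac{3}{-12} = 3 \left(- \frac{1}{12}\right) = - \frac{1}{4} \approx -0.25$)
$y{\left(c \right)} = 2 c$ ($y{\left(c \right)} = c + c 1 = c + c = 2 c$)
$d{\left(I \right)} = 2 I$
$d{\left(o \right)} 151 = 2 \left(- \frac{1}{4}\right) 151 = \left(- \frac{1}{2}\right) 151 = - \frac{151}{2}$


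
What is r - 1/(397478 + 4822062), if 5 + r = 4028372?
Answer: 21026222691179/5219540 ≈ 4.0284e+6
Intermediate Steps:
r = 4028367 (r = -5 + 4028372 = 4028367)
r - 1/(397478 + 4822062) = 4028367 - 1/(397478 + 4822062) = 4028367 - 1/5219540 = 21026222691179/5219540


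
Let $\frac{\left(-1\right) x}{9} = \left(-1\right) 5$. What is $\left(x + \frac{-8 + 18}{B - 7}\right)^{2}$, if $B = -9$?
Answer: $\frac{126025}{64} \approx 1969.1$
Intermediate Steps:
$x = 45$ ($x = - 9 \left(\left(-1\right) 5\right) = \left(-9\right) \left(-5\right) = 45$)
$\left(x + \frac{-8 + 18}{B - 7}\right)^{2} = \left(45 + \frac{-8 + 18}{-9 - 7}\right)^{2} = \left(45 + \frac{10}{-16}\right)^{2} = \left(45 + 10 \left(- \frac{1}{16}\right)\right)^{2} = \left(45 - \frac{5}{8}\right)^{2} = \left(\frac{355}{8}\right)^{2} = \frac{126025}{64}$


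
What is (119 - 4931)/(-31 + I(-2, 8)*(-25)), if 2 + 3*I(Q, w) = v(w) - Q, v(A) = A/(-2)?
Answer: -14436/7 ≈ -2062.3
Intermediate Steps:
v(A) = -A/2 (v(A) = A*(-1/2) = -A/2)
I(Q, w) = -2/3 - Q/3 - w/6 (I(Q, w) = -2/3 + (-w/2 - Q)/3 = -2/3 + (-Q - w/2)/3 = -2/3 + (-Q/3 - w/6) = -2/3 - Q/3 - w/6)
(119 - 4931)/(-31 + I(-2, 8)*(-25)) = (119 - 4931)/(-31 + (-2/3 - 1/3*(-2) - 1/6*8)*(-25)) = -4812/(-31 + (-2/3 + 2/3 - 4/3)*(-25)) = -4812/(-31 - 4/3*(-25)) = -4812/(-31 + 100/3) = -4812/7/3 = -4812*3/7 = -14436/7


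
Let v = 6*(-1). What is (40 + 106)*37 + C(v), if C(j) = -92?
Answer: 5310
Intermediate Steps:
v = -6
(40 + 106)*37 + C(v) = (40 + 106)*37 - 92 = 146*37 - 92 = 5402 - 92 = 5310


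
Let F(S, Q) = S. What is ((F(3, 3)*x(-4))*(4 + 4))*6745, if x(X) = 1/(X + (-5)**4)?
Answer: 53960/207 ≈ 260.68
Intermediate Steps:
x(X) = 1/(625 + X) (x(X) = 1/(X + 625) = 1/(625 + X))
((F(3, 3)*x(-4))*(4 + 4))*6745 = ((3/(625 - 4))*(4 + 4))*6745 = ((3/621)*8)*6745 = ((3*(1/621))*8)*6745 = ((1/207)*8)*6745 = (8/207)*6745 = 53960/207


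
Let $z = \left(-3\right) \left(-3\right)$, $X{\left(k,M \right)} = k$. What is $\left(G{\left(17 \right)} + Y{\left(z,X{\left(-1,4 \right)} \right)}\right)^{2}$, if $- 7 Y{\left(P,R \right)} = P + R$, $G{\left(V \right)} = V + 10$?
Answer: $\frac{32761}{49} \approx 668.59$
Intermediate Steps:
$G{\left(V \right)} = 10 + V$
$z = 9$
$Y{\left(P,R \right)} = - \frac{P}{7} - \frac{R}{7}$ ($Y{\left(P,R \right)} = - \frac{P + R}{7} = - \frac{P}{7} - \frac{R}{7}$)
$\left(G{\left(17 \right)} + Y{\left(z,X{\left(-1,4 \right)} \right)}\right)^{2} = \left(\left(10 + 17\right) - \frac{8}{7}\right)^{2} = \left(27 + \left(- \frac{9}{7} + \frac{1}{7}\right)\right)^{2} = \left(27 - \frac{8}{7}\right)^{2} = \left(\frac{181}{7}\right)^{2} = \frac{32761}{49}$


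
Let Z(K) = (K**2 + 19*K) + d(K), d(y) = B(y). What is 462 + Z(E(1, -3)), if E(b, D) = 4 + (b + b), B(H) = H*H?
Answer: 648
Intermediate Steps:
B(H) = H**2
d(y) = y**2
E(b, D) = 4 + 2*b
Z(K) = 2*K**2 + 19*K (Z(K) = (K**2 + 19*K) + K**2 = 2*K**2 + 19*K)
462 + Z(E(1, -3)) = 462 + (4 + 2*1)*(19 + 2*(4 + 2*1)) = 462 + (4 + 2)*(19 + 2*(4 + 2)) = 462 + 6*(19 + 2*6) = 462 + 6*(19 + 12) = 462 + 6*31 = 462 + 186 = 648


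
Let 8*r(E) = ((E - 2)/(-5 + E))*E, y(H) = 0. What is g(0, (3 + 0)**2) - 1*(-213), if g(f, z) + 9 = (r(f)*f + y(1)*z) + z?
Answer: 213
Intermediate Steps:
r(E) = E*(-2 + E)/(8*(-5 + E)) (r(E) = (((E - 2)/(-5 + E))*E)/8 = (((-2 + E)/(-5 + E))*E)/8 = (E*(-2 + E)/(-5 + E))/8 = E*(-2 + E)/(8*(-5 + E)))
g(f, z) = -9 + z + f**2*(-2 + f)/(8*(-5 + f)) (g(f, z) = -9 + (((f*(-2 + f)/(8*(-5 + f)))*f + 0*z) + z) = -9 + ((f**2*(-2 + f)/(8*(-5 + f)) + 0) + z) = -9 + (f**2*(-2 + f)/(8*(-5 + f)) + z) = -9 + (z + f**2*(-2 + f)/(8*(-5 + f))) = -9 + z + f**2*(-2 + f)/(8*(-5 + f)))
g(0, (3 + 0)**2) - 1*(-213) = ((-9 + (3 + 0)**2)*(-5 + 0) + (1/8)*0**2*(-2 + 0))/(-5 + 0) - 1*(-213) = ((-9 + 3**2)*(-5) + (1/8)*0*(-2))/(-5) + 213 = -((-9 + 9)*(-5) + 0)/5 + 213 = -(0*(-5) + 0)/5 + 213 = -(0 + 0)/5 + 213 = -1/5*0 + 213 = 0 + 213 = 213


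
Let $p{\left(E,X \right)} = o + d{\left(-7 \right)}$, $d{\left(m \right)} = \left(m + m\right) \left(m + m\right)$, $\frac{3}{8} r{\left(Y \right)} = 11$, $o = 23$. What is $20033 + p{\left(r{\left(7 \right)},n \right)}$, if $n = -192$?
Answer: $20252$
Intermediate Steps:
$r{\left(Y \right)} = \frac{88}{3}$ ($r{\left(Y \right)} = \frac{8}{3} \cdot 11 = \frac{88}{3}$)
$d{\left(m \right)} = 4 m^{2}$ ($d{\left(m \right)} = 2 m 2 m = 4 m^{2}$)
$p{\left(E,X \right)} = 219$ ($p{\left(E,X \right)} = 23 + 4 \left(-7\right)^{2} = 23 + 4 \cdot 49 = 23 + 196 = 219$)
$20033 + p{\left(r{\left(7 \right)},n \right)} = 20033 + 219 = 20252$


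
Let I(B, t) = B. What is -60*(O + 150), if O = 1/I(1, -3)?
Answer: -9060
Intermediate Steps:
O = 1 (O = 1/1 = 1)
-60*(O + 150) = -60*(1 + 150) = -60*151 = -9060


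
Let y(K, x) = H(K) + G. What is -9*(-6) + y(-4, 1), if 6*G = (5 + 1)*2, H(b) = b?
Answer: 52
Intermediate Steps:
G = 2 (G = ((5 + 1)*2)/6 = (6*2)/6 = (⅙)*12 = 2)
y(K, x) = 2 + K (y(K, x) = K + 2 = 2 + K)
-9*(-6) + y(-4, 1) = -9*(-6) + (2 - 4) = 54 - 2 = 52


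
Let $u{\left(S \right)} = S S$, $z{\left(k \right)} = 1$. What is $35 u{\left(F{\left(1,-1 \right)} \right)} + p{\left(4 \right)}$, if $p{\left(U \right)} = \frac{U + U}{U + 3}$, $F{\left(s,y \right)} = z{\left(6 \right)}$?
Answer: $\frac{253}{7} \approx 36.143$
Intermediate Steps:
$F{\left(s,y \right)} = 1$
$u{\left(S \right)} = S^{2}$
$p{\left(U \right)} = \frac{2 U}{3 + U}$
$35 u{\left(F{\left(1,-1 \right)} \right)} + p{\left(4 \right)} = 35 \cdot 1^{2} + 2 \cdot 4 \frac{1}{3 + 4} = 35 \cdot 1 + 2 \cdot 4 \cdot \frac{1}{7} = 35 + 2 \cdot 4 \cdot \frac{1}{7} = 35 + \frac{8}{7} = \frac{253}{7}$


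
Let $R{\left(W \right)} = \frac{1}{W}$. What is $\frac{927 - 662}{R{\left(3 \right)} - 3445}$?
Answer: $- \frac{795}{10334} \approx -0.076931$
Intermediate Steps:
$\frac{927 - 662}{R{\left(3 \right)} - 3445} = \frac{927 - 662}{\frac{1}{3} - 3445} = \frac{265}{\frac{1}{3} - 3445} = \frac{265}{- \frac{10334}{3}} = 265 \left(- \frac{3}{10334}\right) = - \frac{795}{10334}$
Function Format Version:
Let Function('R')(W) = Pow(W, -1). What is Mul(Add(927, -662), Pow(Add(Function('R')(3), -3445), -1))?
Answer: Rational(-795, 10334) ≈ -0.076931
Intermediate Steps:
Mul(Add(927, -662), Pow(Add(Function('R')(3), -3445), -1)) = Mul(Add(927, -662), Pow(Add(Pow(3, -1), -3445), -1)) = Mul(265, Pow(Add(Rational(1, 3), -3445), -1)) = Mul(265, Pow(Rational(-10334, 3), -1)) = Mul(265, Rational(-3, 10334)) = Rational(-795, 10334)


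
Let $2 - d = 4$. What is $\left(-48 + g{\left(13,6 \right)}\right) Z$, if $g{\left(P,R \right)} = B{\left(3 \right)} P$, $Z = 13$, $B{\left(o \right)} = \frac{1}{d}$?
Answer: $- \frac{1417}{2} \approx -708.5$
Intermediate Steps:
$d = -2$ ($d = 2 - 4 = -2$)
$B{\left(o \right)} = - \frac{1}{2}$ ($B{\left(o \right)} = \frac{1}{-2} = - \frac{1}{2}$)
$g{\left(P,R \right)} = - \frac{P}{2}$
$\left(-48 + g{\left(13,6 \right)}\right) Z = \left(-48 - \frac{13}{2}\right) 13 = \left(- \frac{109}{2}\right) 13 = - \frac{1417}{2}$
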